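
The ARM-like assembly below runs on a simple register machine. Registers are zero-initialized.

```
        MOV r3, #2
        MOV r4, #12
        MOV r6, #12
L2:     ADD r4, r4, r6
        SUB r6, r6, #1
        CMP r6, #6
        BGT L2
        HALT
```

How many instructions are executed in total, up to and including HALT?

after MOV r3, #2: r3=2
after MOV r4, #12: r4=12
after MOV r6, #12: r6=12
after ADD r4, r4, r6: r4=12+12=24
after SUB r6, r6, #1: r6=12-1=11
CMP r6, #6  (cmp 11,6)
BGT L2: taken
after ADD r4, r4, r6: r4=24+11=35
after SUB r6, r6, #1: r6=11-1=10
CMP r6, #6  (cmp 10,6)
BGT L2: taken
after ADD r4, r4, r6: r4=35+10=45
after SUB r6, r6, #1: r6=10-1=9
CMP r6, #6  (cmp 9,6)
BGT L2: taken
after ADD r4, r4, r6: r4=45+9=54
after SUB r6, r6, #1: r6=9-1=8
CMP r6, #6  (cmp 8,6)
BGT L2: taken
after ADD r4, r4, r6: r4=54+8=62
after SUB r6, r6, #1: r6=8-1=7
CMP r6, #6  (cmp 7,6)
BGT L2: taken
after ADD r4, r4, r6: r4=62+7=69
after SUB r6, r6, #1: r6=7-1=6
CMP r6, #6  (cmp 6,6)
BGT L2: not taken
halt.
Total executed instructions: 28.

28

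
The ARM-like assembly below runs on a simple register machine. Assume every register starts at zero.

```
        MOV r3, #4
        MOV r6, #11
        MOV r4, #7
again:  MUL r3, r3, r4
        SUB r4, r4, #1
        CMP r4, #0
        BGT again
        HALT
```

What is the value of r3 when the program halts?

MOV r3, #4 → r3=4
MOV r6, #11 → r6=11
MOV r4, #7 → r4=7
MUL r3, r3, r4 → r3=4*7=28
SUB r4, r4, #1 → r4=7-1=6
CMP r4, #0  (cmp 6,0)
BGT again: taken
MUL r3, r3, r4 → r3=28*6=168
SUB r4, r4, #1 → r4=6-1=5
CMP r4, #0  (cmp 5,0)
BGT again: taken
MUL r3, r3, r4 → r3=168*5=840
SUB r4, r4, #1 → r4=5-1=4
CMP r4, #0  (cmp 4,0)
BGT again: taken
MUL r3, r3, r4 → r3=840*4=3360
SUB r4, r4, #1 → r4=4-1=3
CMP r4, #0  (cmp 3,0)
BGT again: taken
MUL r3, r3, r4 → r3=3360*3=10080
SUB r4, r4, #1 → r4=3-1=2
CMP r4, #0  (cmp 2,0)
BGT again: taken
MUL r3, r3, r4 → r3=10080*2=20160
SUB r4, r4, #1 → r4=2-1=1
CMP r4, #0  (cmp 1,0)
BGT again: taken
MUL r3, r3, r4 → r3=20160*1=20160
SUB r4, r4, #1 → r4=1-1=0
CMP r4, #0  (cmp 0,0)
BGT again: not taken
halt.

20160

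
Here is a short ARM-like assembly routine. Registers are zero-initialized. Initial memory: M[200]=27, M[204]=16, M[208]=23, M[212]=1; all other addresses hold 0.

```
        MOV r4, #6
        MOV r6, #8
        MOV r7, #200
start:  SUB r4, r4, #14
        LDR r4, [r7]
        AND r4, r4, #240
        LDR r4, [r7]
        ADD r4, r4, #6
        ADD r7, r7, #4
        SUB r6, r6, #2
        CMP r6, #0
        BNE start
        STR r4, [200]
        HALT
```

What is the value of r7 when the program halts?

216

MOV r4, #6 → r4=6
MOV r6, #8 → r6=8
MOV r7, #200 → r7=200
SUB r4, r4, #14 → r4=6-14=-8
LDR r4, [r7] → r4=M[200]=27
AND r4, r4, #240 → r4=27&240=16
LDR r4, [r7] → r4=M[200]=27
ADD r4, r4, #6 → r4=27+6=33
ADD r7, r7, #4 → r7=200+4=204
SUB r6, r6, #2 → r6=8-2=6
CMP r6, #0  (cmp 6,0)
BNE start: taken
SUB r4, r4, #14 → r4=33-14=19
LDR r4, [r7] → r4=M[204]=16
AND r4, r4, #240 → r4=16&240=16
LDR r4, [r7] → r4=M[204]=16
ADD r4, r4, #6 → r4=16+6=22
ADD r7, r7, #4 → r7=204+4=208
SUB r6, r6, #2 → r6=6-2=4
CMP r6, #0  (cmp 4,0)
BNE start: taken
SUB r4, r4, #14 → r4=22-14=8
LDR r4, [r7] → r4=M[208]=23
AND r4, r4, #240 → r4=23&240=16
LDR r4, [r7] → r4=M[208]=23
ADD r4, r4, #6 → r4=23+6=29
ADD r7, r7, #4 → r7=208+4=212
SUB r6, r6, #2 → r6=4-2=2
CMP r6, #0  (cmp 2,0)
BNE start: taken
SUB r4, r4, #14 → r4=29-14=15
LDR r4, [r7] → r4=M[212]=1
AND r4, r4, #240 → r4=1&240=0
LDR r4, [r7] → r4=M[212]=1
ADD r4, r4, #6 → r4=1+6=7
ADD r7, r7, #4 → r7=212+4=216
SUB r6, r6, #2 → r6=2-2=0
CMP r6, #0  (cmp 0,0)
BNE start: not taken
STR r4, [200] → M[200]=7
halt.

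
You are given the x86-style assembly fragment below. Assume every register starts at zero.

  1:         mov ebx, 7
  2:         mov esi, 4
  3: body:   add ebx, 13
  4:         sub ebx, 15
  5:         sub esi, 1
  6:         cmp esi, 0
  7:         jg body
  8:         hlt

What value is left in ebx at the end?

-1

mov ebx, 7 → ebx=7
mov esi, 4 → esi=4
add ebx, 13 → ebx=7+13=20
sub ebx, 15 → ebx=20-15=5
sub esi, 1 → esi=4-1=3
cmp esi, 0  (cmp 3,0)
jg body: taken
add ebx, 13 → ebx=5+13=18
sub ebx, 15 → ebx=18-15=3
sub esi, 1 → esi=3-1=2
cmp esi, 0  (cmp 2,0)
jg body: taken
add ebx, 13 → ebx=3+13=16
sub ebx, 15 → ebx=16-15=1
sub esi, 1 → esi=2-1=1
cmp esi, 0  (cmp 1,0)
jg body: taken
add ebx, 13 → ebx=1+13=14
sub ebx, 15 → ebx=14-15=-1
sub esi, 1 → esi=1-1=0
cmp esi, 0  (cmp 0,0)
jg body: not taken
halt.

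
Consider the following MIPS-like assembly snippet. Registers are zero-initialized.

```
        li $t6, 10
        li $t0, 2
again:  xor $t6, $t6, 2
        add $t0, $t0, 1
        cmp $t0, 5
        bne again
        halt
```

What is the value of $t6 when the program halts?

after li $t6, 10: $t6=10
after li $t0, 2: $t0=2
after xor $t6, $t6, 2: $t6=10^2=8
after add $t0, $t0, 1: $t0=2+1=3
cmp $t0, 5  (cmp 3,5)
bne again: taken
after xor $t6, $t6, 2: $t6=8^2=10
after add $t0, $t0, 1: $t0=3+1=4
cmp $t0, 5  (cmp 4,5)
bne again: taken
after xor $t6, $t6, 2: $t6=10^2=8
after add $t0, $t0, 1: $t0=4+1=5
cmp $t0, 5  (cmp 5,5)
bne again: not taken
halt.

8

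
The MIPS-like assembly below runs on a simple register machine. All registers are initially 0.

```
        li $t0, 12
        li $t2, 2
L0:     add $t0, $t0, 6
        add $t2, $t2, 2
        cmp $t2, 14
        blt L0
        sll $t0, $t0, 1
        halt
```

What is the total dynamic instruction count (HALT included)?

$t0=12
$t2=2
$t0=12+6=18
$t2=2+2=4
cmp $t2, 14  (cmp 4,14)
blt L0: taken
$t0=18+6=24
$t2=4+2=6
cmp $t2, 14  (cmp 6,14)
blt L0: taken
$t0=24+6=30
$t2=6+2=8
cmp $t2, 14  (cmp 8,14)
blt L0: taken
$t0=30+6=36
$t2=8+2=10
cmp $t2, 14  (cmp 10,14)
blt L0: taken
$t0=36+6=42
$t2=10+2=12
cmp $t2, 14  (cmp 12,14)
blt L0: taken
$t0=42+6=48
$t2=12+2=14
cmp $t2, 14  (cmp 14,14)
blt L0: not taken
$t0=48<<1=96
halt.
Total executed instructions: 28.

28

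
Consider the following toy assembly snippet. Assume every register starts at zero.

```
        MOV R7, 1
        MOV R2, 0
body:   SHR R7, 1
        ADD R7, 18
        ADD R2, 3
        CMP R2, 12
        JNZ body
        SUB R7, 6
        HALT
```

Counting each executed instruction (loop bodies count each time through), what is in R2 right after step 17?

MOV R7, 1 → R7=1
MOV R2, 0 → R2=0
SHR R7, 1 → R7=1>>1=0
ADD R7, 18 → R7=0+18=18
ADD R2, 3 → R2=0+3=3
CMP R2, 12  (cmp 3,12)
JNZ body: taken
SHR R7, 1 → R7=18>>1=9
ADD R7, 18 → R7=9+18=27
ADD R2, 3 → R2=3+3=6
CMP R2, 12  (cmp 6,12)
JNZ body: taken
SHR R7, 1 → R7=27>>1=13
ADD R7, 18 → R7=13+18=31
ADD R2, 3 → R2=6+3=9
CMP R2, 12  (cmp 9,12)
JNZ body: taken
After step 17: R2 = 9.

9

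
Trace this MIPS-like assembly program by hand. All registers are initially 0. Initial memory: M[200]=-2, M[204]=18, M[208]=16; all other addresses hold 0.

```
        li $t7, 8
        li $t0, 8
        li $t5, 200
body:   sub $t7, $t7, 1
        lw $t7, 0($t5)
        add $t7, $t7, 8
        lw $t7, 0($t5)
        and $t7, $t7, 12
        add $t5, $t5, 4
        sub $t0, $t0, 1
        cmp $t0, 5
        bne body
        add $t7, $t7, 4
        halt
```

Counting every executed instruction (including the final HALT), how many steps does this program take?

32

after li $t7, 8: $t7=8
after li $t0, 8: $t0=8
after li $t5, 200: $t5=200
after sub $t7, $t7, 1: $t7=8-1=7
after lw $t7, 0($t5): $t7=M[200]=-2
after add $t7, $t7, 8: $t7=(-2)+8=6
after lw $t7, 0($t5): $t7=M[200]=-2
after and $t7, $t7, 12: $t7=(-2)&12=12
after add $t5, $t5, 4: $t5=200+4=204
after sub $t0, $t0, 1: $t0=8-1=7
cmp $t0, 5  (cmp 7,5)
bne body: taken
after sub $t7, $t7, 1: $t7=12-1=11
after lw $t7, 0($t5): $t7=M[204]=18
after add $t7, $t7, 8: $t7=18+8=26
after lw $t7, 0($t5): $t7=M[204]=18
after and $t7, $t7, 12: $t7=18&12=0
after add $t5, $t5, 4: $t5=204+4=208
after sub $t0, $t0, 1: $t0=7-1=6
cmp $t0, 5  (cmp 6,5)
bne body: taken
after sub $t7, $t7, 1: $t7=0-1=-1
after lw $t7, 0($t5): $t7=M[208]=16
after add $t7, $t7, 8: $t7=16+8=24
after lw $t7, 0($t5): $t7=M[208]=16
after and $t7, $t7, 12: $t7=16&12=0
after add $t5, $t5, 4: $t5=208+4=212
after sub $t0, $t0, 1: $t0=6-1=5
cmp $t0, 5  (cmp 5,5)
bne body: not taken
after add $t7, $t7, 4: $t7=0+4=4
halt.
Total executed instructions: 32.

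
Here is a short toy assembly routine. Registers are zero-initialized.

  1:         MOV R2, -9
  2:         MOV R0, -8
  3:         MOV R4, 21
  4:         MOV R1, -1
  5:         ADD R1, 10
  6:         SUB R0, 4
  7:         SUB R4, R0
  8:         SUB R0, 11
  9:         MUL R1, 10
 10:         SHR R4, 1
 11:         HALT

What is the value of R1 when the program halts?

90

R2=-9
R0=-8
R4=21
R1=-1
R1=(-1)+10=9
R0=(-8)-4=-12
R4=21-(-12)=33
R0=(-12)-11=-23
R1=9*10=90
R4=33>>1=16
halt.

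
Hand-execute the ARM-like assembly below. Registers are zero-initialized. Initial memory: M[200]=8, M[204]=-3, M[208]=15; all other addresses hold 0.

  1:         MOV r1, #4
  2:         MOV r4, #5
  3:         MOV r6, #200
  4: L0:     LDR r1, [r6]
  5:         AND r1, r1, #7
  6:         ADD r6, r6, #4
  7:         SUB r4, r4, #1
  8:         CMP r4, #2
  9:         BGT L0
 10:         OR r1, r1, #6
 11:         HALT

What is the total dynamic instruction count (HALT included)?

after MOV r1, #4: r1=4
after MOV r4, #5: r4=5
after MOV r6, #200: r6=200
after LDR r1, [r6]: r1=M[200]=8
after AND r1, r1, #7: r1=8&7=0
after ADD r6, r6, #4: r6=200+4=204
after SUB r4, r4, #1: r4=5-1=4
CMP r4, #2  (cmp 4,2)
BGT L0: taken
after LDR r1, [r6]: r1=M[204]=-3
after AND r1, r1, #7: r1=(-3)&7=5
after ADD r6, r6, #4: r6=204+4=208
after SUB r4, r4, #1: r4=4-1=3
CMP r4, #2  (cmp 3,2)
BGT L0: taken
after LDR r1, [r6]: r1=M[208]=15
after AND r1, r1, #7: r1=15&7=7
after ADD r6, r6, #4: r6=208+4=212
after SUB r4, r4, #1: r4=3-1=2
CMP r4, #2  (cmp 2,2)
BGT L0: not taken
after OR r1, r1, #6: r1=7|6=7
halt.
Total executed instructions: 23.

23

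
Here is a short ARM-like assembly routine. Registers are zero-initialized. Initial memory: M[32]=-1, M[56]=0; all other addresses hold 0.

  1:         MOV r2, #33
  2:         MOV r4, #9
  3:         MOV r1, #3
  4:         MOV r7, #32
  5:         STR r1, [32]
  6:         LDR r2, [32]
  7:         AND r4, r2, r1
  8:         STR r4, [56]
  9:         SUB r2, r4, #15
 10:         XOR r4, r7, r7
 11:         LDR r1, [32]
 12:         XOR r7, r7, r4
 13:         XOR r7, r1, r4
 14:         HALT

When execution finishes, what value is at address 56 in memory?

r2=33
r4=9
r1=3
r7=32
STR r1, [32] → M[32]=3
r2=M[32]=3
r4=3&3=3
STR r4, [56] → M[56]=3
r2=3-15=-12
r4=32^32=0
r1=M[32]=3
r7=32^0=32
r7=3^0=3
halt.

3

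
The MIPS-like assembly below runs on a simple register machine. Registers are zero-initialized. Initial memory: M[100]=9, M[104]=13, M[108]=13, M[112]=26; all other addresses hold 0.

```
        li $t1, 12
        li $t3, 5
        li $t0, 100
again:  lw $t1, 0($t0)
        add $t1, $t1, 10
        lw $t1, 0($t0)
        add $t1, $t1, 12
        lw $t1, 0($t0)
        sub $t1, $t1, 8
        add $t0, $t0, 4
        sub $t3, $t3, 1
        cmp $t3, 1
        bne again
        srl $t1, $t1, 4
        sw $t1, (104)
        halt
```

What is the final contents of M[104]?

1

$t1=12
$t3=5
$t0=100
$t1=M[100]=9
$t1=9+10=19
$t1=M[100]=9
$t1=9+12=21
$t1=M[100]=9
$t1=9-8=1
$t0=100+4=104
$t3=5-1=4
cmp $t3, 1  (cmp 4,1)
bne again: taken
$t1=M[104]=13
$t1=13+10=23
$t1=M[104]=13
$t1=13+12=25
$t1=M[104]=13
$t1=13-8=5
$t0=104+4=108
$t3=4-1=3
cmp $t3, 1  (cmp 3,1)
bne again: taken
$t1=M[108]=13
$t1=13+10=23
$t1=M[108]=13
$t1=13+12=25
$t1=M[108]=13
$t1=13-8=5
$t0=108+4=112
$t3=3-1=2
cmp $t3, 1  (cmp 2,1)
bne again: taken
$t1=M[112]=26
$t1=26+10=36
$t1=M[112]=26
$t1=26+12=38
$t1=M[112]=26
$t1=26-8=18
$t0=112+4=116
$t3=2-1=1
cmp $t3, 1  (cmp 1,1)
bne again: not taken
$t1=18>>4=1
sw $t1, (104) → M[104]=1
halt.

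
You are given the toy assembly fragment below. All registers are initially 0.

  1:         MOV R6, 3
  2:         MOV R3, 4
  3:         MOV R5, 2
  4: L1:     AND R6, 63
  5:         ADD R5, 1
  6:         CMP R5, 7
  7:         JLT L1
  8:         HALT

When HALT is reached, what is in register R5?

7

MOV R6, 3 → R6=3
MOV R3, 4 → R3=4
MOV R5, 2 → R5=2
AND R6, 63 → R6=3&63=3
ADD R5, 1 → R5=2+1=3
CMP R5, 7  (cmp 3,7)
JLT L1: taken
AND R6, 63 → R6=3&63=3
ADD R5, 1 → R5=3+1=4
CMP R5, 7  (cmp 4,7)
JLT L1: taken
AND R6, 63 → R6=3&63=3
ADD R5, 1 → R5=4+1=5
CMP R5, 7  (cmp 5,7)
JLT L1: taken
AND R6, 63 → R6=3&63=3
ADD R5, 1 → R5=5+1=6
CMP R5, 7  (cmp 6,7)
JLT L1: taken
AND R6, 63 → R6=3&63=3
ADD R5, 1 → R5=6+1=7
CMP R5, 7  (cmp 7,7)
JLT L1: not taken
halt.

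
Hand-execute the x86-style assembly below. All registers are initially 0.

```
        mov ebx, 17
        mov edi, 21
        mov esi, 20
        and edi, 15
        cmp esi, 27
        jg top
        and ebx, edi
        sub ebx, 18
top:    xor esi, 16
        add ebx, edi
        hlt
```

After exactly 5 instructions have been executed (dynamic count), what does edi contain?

mov ebx, 17 → ebx=17
mov edi, 21 → edi=21
mov esi, 20 → esi=20
and edi, 15 → edi=21&15=5
cmp esi, 27  (cmp 20,27)
After step 5: edi = 5.

5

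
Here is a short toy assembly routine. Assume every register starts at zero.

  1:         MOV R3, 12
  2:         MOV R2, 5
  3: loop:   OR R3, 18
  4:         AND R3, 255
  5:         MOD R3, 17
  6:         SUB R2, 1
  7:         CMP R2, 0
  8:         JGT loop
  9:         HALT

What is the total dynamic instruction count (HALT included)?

33

after MOV R3, 12: R3=12
after MOV R2, 5: R2=5
after OR R3, 18: R3=12|18=30
after AND R3, 255: R3=30&255=30
after MOD R3, 17: R3=30%17=13
after SUB R2, 1: R2=5-1=4
CMP R2, 0  (cmp 4,0)
JGT loop: taken
after OR R3, 18: R3=13|18=31
after AND R3, 255: R3=31&255=31
after MOD R3, 17: R3=31%17=14
after SUB R2, 1: R2=4-1=3
CMP R2, 0  (cmp 3,0)
JGT loop: taken
after OR R3, 18: R3=14|18=30
after AND R3, 255: R3=30&255=30
after MOD R3, 17: R3=30%17=13
after SUB R2, 1: R2=3-1=2
CMP R2, 0  (cmp 2,0)
JGT loop: taken
after OR R3, 18: R3=13|18=31
after AND R3, 255: R3=31&255=31
after MOD R3, 17: R3=31%17=14
after SUB R2, 1: R2=2-1=1
CMP R2, 0  (cmp 1,0)
JGT loop: taken
after OR R3, 18: R3=14|18=30
after AND R3, 255: R3=30&255=30
after MOD R3, 17: R3=30%17=13
after SUB R2, 1: R2=1-1=0
CMP R2, 0  (cmp 0,0)
JGT loop: not taken
halt.
Total executed instructions: 33.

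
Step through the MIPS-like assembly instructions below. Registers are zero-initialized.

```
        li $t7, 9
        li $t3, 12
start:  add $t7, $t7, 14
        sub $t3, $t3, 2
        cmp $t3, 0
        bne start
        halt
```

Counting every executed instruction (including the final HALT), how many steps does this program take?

27

li $t7, 9 → $t7=9
li $t3, 12 → $t3=12
add $t7, $t7, 14 → $t7=9+14=23
sub $t3, $t3, 2 → $t3=12-2=10
cmp $t3, 0  (cmp 10,0)
bne start: taken
add $t7, $t7, 14 → $t7=23+14=37
sub $t3, $t3, 2 → $t3=10-2=8
cmp $t3, 0  (cmp 8,0)
bne start: taken
add $t7, $t7, 14 → $t7=37+14=51
sub $t3, $t3, 2 → $t3=8-2=6
cmp $t3, 0  (cmp 6,0)
bne start: taken
add $t7, $t7, 14 → $t7=51+14=65
sub $t3, $t3, 2 → $t3=6-2=4
cmp $t3, 0  (cmp 4,0)
bne start: taken
add $t7, $t7, 14 → $t7=65+14=79
sub $t3, $t3, 2 → $t3=4-2=2
cmp $t3, 0  (cmp 2,0)
bne start: taken
add $t7, $t7, 14 → $t7=79+14=93
sub $t3, $t3, 2 → $t3=2-2=0
cmp $t3, 0  (cmp 0,0)
bne start: not taken
halt.
Total executed instructions: 27.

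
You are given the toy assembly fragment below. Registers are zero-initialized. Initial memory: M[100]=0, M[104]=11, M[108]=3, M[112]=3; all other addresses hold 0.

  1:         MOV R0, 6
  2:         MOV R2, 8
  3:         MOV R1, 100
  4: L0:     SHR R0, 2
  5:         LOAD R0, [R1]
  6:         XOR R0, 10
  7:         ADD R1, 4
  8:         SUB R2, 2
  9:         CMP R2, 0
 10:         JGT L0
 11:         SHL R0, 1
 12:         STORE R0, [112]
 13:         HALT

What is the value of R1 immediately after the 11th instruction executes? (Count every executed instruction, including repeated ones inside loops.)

104

after MOV R0, 6: R0=6
after MOV R2, 8: R2=8
after MOV R1, 100: R1=100
after SHR R0, 2: R0=6>>2=1
after LOAD R0, [R1]: R0=M[100]=0
after XOR R0, 10: R0=0^10=10
after ADD R1, 4: R1=100+4=104
after SUB R2, 2: R2=8-2=6
CMP R2, 0  (cmp 6,0)
JGT L0: taken
after SHR R0, 2: R0=10>>2=2
After step 11: R1 = 104.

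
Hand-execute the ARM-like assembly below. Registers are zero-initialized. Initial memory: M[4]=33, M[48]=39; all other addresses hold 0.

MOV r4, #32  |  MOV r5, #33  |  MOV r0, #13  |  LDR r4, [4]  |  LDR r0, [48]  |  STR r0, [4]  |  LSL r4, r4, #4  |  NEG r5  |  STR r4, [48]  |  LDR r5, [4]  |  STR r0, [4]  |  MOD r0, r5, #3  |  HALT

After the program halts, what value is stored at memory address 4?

39

MOV r4, #32 → r4=32
MOV r5, #33 → r5=33
MOV r0, #13 → r0=13
LDR r4, [4] → r4=M[4]=33
LDR r0, [48] → r0=M[48]=39
STR r0, [4] → M[4]=39
LSL r4, r4, #4 → r4=33<<4=528
NEG r5 → r5=-(33)=-33
STR r4, [48] → M[48]=528
LDR r5, [4] → r5=M[4]=39
STR r0, [4] → M[4]=39
MOD r0, r5, #3 → r0=39%3=0
halt.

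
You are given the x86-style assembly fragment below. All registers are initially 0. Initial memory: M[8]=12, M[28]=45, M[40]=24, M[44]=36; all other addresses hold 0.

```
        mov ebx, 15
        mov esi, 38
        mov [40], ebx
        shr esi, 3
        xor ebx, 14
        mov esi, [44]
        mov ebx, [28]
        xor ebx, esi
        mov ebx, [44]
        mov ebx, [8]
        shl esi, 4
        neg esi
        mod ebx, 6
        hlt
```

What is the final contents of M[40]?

ebx=15
esi=38
mov [40], ebx → M[40]=15
esi=38>>3=4
ebx=15^14=1
esi=M[44]=36
ebx=M[28]=45
ebx=45^36=9
ebx=M[44]=36
ebx=M[8]=12
esi=36<<4=576
esi=-(576)=-576
ebx=12%6=0
halt.

15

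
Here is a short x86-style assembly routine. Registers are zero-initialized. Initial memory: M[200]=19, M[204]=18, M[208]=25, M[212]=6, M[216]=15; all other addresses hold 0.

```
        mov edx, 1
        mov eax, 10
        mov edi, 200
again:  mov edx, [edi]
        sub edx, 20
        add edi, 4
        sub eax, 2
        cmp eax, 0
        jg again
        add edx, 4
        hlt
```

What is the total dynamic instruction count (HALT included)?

after mov edx, 1: edx=1
after mov eax, 10: eax=10
after mov edi, 200: edi=200
after mov edx, [edi]: edx=M[200]=19
after sub edx, 20: edx=19-20=-1
after add edi, 4: edi=200+4=204
after sub eax, 2: eax=10-2=8
cmp eax, 0  (cmp 8,0)
jg again: taken
after mov edx, [edi]: edx=M[204]=18
after sub edx, 20: edx=18-20=-2
after add edi, 4: edi=204+4=208
after sub eax, 2: eax=8-2=6
cmp eax, 0  (cmp 6,0)
jg again: taken
after mov edx, [edi]: edx=M[208]=25
after sub edx, 20: edx=25-20=5
after add edi, 4: edi=208+4=212
after sub eax, 2: eax=6-2=4
cmp eax, 0  (cmp 4,0)
jg again: taken
after mov edx, [edi]: edx=M[212]=6
after sub edx, 20: edx=6-20=-14
after add edi, 4: edi=212+4=216
after sub eax, 2: eax=4-2=2
cmp eax, 0  (cmp 2,0)
jg again: taken
after mov edx, [edi]: edx=M[216]=15
after sub edx, 20: edx=15-20=-5
after add edi, 4: edi=216+4=220
after sub eax, 2: eax=2-2=0
cmp eax, 0  (cmp 0,0)
jg again: not taken
after add edx, 4: edx=(-5)+4=-1
halt.
Total executed instructions: 35.

35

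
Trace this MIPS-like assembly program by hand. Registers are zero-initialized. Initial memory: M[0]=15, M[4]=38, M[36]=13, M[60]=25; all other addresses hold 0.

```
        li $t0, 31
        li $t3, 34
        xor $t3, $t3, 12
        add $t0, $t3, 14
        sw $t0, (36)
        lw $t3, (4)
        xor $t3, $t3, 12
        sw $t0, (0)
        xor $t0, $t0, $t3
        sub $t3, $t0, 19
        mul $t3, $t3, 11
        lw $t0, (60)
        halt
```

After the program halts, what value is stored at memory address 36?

after li $t0, 31: $t0=31
after li $t3, 34: $t3=34
after xor $t3, $t3, 12: $t3=34^12=46
after add $t0, $t3, 14: $t0=46+14=60
sw $t0, (36) → M[36]=60
after lw $t3, (4): $t3=M[4]=38
after xor $t3, $t3, 12: $t3=38^12=42
sw $t0, (0) → M[0]=60
after xor $t0, $t0, $t3: $t0=60^42=22
after sub $t3, $t0, 19: $t3=22-19=3
after mul $t3, $t3, 11: $t3=3*11=33
after lw $t0, (60): $t0=M[60]=25
halt.

60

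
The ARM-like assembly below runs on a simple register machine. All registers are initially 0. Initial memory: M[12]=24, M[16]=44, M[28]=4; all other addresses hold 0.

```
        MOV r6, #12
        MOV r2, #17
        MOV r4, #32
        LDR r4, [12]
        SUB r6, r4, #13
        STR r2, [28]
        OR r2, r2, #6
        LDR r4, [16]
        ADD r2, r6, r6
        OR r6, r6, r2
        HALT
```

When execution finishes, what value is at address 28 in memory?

17

r6=12
r2=17
r4=32
r4=M[12]=24
r6=24-13=11
STR r2, [28] → M[28]=17
r2=17|6=23
r4=M[16]=44
r2=11+11=22
r6=11|22=31
halt.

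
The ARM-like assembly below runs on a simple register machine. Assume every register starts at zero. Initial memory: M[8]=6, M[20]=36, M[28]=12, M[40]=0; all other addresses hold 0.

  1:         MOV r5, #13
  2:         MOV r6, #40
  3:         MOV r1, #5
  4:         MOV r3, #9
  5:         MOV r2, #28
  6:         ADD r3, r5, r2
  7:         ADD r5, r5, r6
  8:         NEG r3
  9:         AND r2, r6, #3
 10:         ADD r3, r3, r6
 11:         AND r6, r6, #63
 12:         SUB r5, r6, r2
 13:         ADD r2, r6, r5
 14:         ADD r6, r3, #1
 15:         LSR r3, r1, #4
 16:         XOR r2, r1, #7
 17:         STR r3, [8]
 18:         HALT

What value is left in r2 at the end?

2

MOV r5, #13 → r5=13
MOV r6, #40 → r6=40
MOV r1, #5 → r1=5
MOV r3, #9 → r3=9
MOV r2, #28 → r2=28
ADD r3, r5, r2 → r3=13+28=41
ADD r5, r5, r6 → r5=13+40=53
NEG r3 → r3=-(41)=-41
AND r2, r6, #3 → r2=40&3=0
ADD r3, r3, r6 → r3=(-41)+40=-1
AND r6, r6, #63 → r6=40&63=40
SUB r5, r6, r2 → r5=40-0=40
ADD r2, r6, r5 → r2=40+40=80
ADD r6, r3, #1 → r6=(-1)+1=0
LSR r3, r1, #4 → r3=5>>4=0
XOR r2, r1, #7 → r2=5^7=2
STR r3, [8] → M[8]=0
halt.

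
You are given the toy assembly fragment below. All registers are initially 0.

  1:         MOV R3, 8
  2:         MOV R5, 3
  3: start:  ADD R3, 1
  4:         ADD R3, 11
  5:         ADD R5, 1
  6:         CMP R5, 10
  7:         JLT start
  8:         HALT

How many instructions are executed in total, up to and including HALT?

38

R3=8
R5=3
R3=8+1=9
R3=9+11=20
R5=3+1=4
CMP R5, 10  (cmp 4,10)
JLT start: taken
R3=20+1=21
R3=21+11=32
R5=4+1=5
CMP R5, 10  (cmp 5,10)
JLT start: taken
R3=32+1=33
R3=33+11=44
R5=5+1=6
CMP R5, 10  (cmp 6,10)
JLT start: taken
R3=44+1=45
R3=45+11=56
R5=6+1=7
CMP R5, 10  (cmp 7,10)
JLT start: taken
R3=56+1=57
R3=57+11=68
R5=7+1=8
CMP R5, 10  (cmp 8,10)
JLT start: taken
R3=68+1=69
R3=69+11=80
R5=8+1=9
CMP R5, 10  (cmp 9,10)
JLT start: taken
R3=80+1=81
R3=81+11=92
R5=9+1=10
CMP R5, 10  (cmp 10,10)
JLT start: not taken
halt.
Total executed instructions: 38.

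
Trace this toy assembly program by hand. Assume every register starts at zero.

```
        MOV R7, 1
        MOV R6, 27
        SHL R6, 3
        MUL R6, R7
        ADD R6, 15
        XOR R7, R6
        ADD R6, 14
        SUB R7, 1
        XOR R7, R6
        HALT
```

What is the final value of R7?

after MOV R7, 1: R7=1
after MOV R6, 27: R6=27
after SHL R6, 3: R6=27<<3=216
after MUL R6, R7: R6=216*1=216
after ADD R6, 15: R6=216+15=231
after XOR R7, R6: R7=1^231=230
after ADD R6, 14: R6=231+14=245
after SUB R7, 1: R7=230-1=229
after XOR R7, R6: R7=229^245=16
halt.

16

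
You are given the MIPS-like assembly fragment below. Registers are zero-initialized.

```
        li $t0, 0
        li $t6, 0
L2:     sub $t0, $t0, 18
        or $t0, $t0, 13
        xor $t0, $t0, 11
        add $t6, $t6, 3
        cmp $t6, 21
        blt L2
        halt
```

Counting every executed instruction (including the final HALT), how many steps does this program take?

45

$t0=0
$t6=0
$t0=0-18=-18
$t0=(-18)|13=-17
$t0=(-17)^11=-28
$t6=0+3=3
cmp $t6, 21  (cmp 3,21)
blt L2: taken
$t0=(-28)-18=-46
$t0=(-46)|13=-33
$t0=(-33)^11=-44
$t6=3+3=6
cmp $t6, 21  (cmp 6,21)
blt L2: taken
$t0=(-44)-18=-62
$t0=(-62)|13=-49
$t0=(-49)^11=-60
$t6=6+3=9
cmp $t6, 21  (cmp 9,21)
blt L2: taken
$t0=(-60)-18=-78
$t0=(-78)|13=-65
$t0=(-65)^11=-76
$t6=9+3=12
cmp $t6, 21  (cmp 12,21)
blt L2: taken
$t0=(-76)-18=-94
$t0=(-94)|13=-81
$t0=(-81)^11=-92
$t6=12+3=15
cmp $t6, 21  (cmp 15,21)
blt L2: taken
$t0=(-92)-18=-110
$t0=(-110)|13=-97
$t0=(-97)^11=-108
$t6=15+3=18
cmp $t6, 21  (cmp 18,21)
blt L2: taken
$t0=(-108)-18=-126
$t0=(-126)|13=-113
$t0=(-113)^11=-124
$t6=18+3=21
cmp $t6, 21  (cmp 21,21)
blt L2: not taken
halt.
Total executed instructions: 45.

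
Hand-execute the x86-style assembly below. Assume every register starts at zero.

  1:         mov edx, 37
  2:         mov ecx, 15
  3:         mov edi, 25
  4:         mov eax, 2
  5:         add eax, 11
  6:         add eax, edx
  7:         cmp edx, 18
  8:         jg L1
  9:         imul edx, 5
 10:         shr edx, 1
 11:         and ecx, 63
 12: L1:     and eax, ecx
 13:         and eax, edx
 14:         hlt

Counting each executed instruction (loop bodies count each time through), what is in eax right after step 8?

50

after mov edx, 37: edx=37
after mov ecx, 15: ecx=15
after mov edi, 25: edi=25
after mov eax, 2: eax=2
after add eax, 11: eax=2+11=13
after add eax, edx: eax=13+37=50
cmp edx, 18  (cmp 37,18)
jg L1: taken
After step 8: eax = 50.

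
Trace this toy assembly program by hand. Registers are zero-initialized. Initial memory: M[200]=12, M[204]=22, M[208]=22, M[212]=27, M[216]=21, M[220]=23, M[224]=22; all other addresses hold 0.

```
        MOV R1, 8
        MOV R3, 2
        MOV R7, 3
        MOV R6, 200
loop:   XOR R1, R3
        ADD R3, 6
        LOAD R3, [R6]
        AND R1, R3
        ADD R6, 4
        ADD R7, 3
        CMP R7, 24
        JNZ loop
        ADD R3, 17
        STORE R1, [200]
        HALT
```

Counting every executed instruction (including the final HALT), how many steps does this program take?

63

MOV R1, 8 → R1=8
MOV R3, 2 → R3=2
MOV R7, 3 → R7=3
MOV R6, 200 → R6=200
XOR R1, R3 → R1=8^2=10
ADD R3, 6 → R3=2+6=8
LOAD R3, [R6] → R3=M[200]=12
AND R1, R3 → R1=10&12=8
ADD R6, 4 → R6=200+4=204
ADD R7, 3 → R7=3+3=6
CMP R7, 24  (cmp 6,24)
JNZ loop: taken
XOR R1, R3 → R1=8^12=4
ADD R3, 6 → R3=12+6=18
LOAD R3, [R6] → R3=M[204]=22
AND R1, R3 → R1=4&22=4
ADD R6, 4 → R6=204+4=208
ADD R7, 3 → R7=6+3=9
CMP R7, 24  (cmp 9,24)
JNZ loop: taken
XOR R1, R3 → R1=4^22=18
ADD R3, 6 → R3=22+6=28
LOAD R3, [R6] → R3=M[208]=22
AND R1, R3 → R1=18&22=18
ADD R6, 4 → R6=208+4=212
ADD R7, 3 → R7=9+3=12
CMP R7, 24  (cmp 12,24)
JNZ loop: taken
XOR R1, R3 → R1=18^22=4
ADD R3, 6 → R3=22+6=28
LOAD R3, [R6] → R3=M[212]=27
AND R1, R3 → R1=4&27=0
ADD R6, 4 → R6=212+4=216
ADD R7, 3 → R7=12+3=15
CMP R7, 24  (cmp 15,24)
JNZ loop: taken
XOR R1, R3 → R1=0^27=27
ADD R3, 6 → R3=27+6=33
LOAD R3, [R6] → R3=M[216]=21
AND R1, R3 → R1=27&21=17
ADD R6, 4 → R6=216+4=220
ADD R7, 3 → R7=15+3=18
CMP R7, 24  (cmp 18,24)
JNZ loop: taken
XOR R1, R3 → R1=17^21=4
ADD R3, 6 → R3=21+6=27
LOAD R3, [R6] → R3=M[220]=23
AND R1, R3 → R1=4&23=4
ADD R6, 4 → R6=220+4=224
ADD R7, 3 → R7=18+3=21
CMP R7, 24  (cmp 21,24)
JNZ loop: taken
XOR R1, R3 → R1=4^23=19
ADD R3, 6 → R3=23+6=29
LOAD R3, [R6] → R3=M[224]=22
AND R1, R3 → R1=19&22=18
ADD R6, 4 → R6=224+4=228
ADD R7, 3 → R7=21+3=24
CMP R7, 24  (cmp 24,24)
JNZ loop: not taken
ADD R3, 17 → R3=22+17=39
STORE R1, [200] → M[200]=18
halt.
Total executed instructions: 63.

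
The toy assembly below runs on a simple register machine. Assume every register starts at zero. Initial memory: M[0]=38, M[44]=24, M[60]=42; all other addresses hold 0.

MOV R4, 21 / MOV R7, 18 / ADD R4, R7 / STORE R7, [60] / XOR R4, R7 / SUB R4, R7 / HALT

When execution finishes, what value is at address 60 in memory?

18

after MOV R4, 21: R4=21
after MOV R7, 18: R7=18
after ADD R4, R7: R4=21+18=39
STORE R7, [60] → M[60]=18
after XOR R4, R7: R4=39^18=53
after SUB R4, R7: R4=53-18=35
halt.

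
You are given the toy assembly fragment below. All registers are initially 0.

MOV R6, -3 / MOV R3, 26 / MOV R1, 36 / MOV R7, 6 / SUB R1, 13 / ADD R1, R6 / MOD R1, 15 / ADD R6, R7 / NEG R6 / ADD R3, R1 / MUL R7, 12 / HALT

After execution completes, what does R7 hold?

after MOV R6, -3: R6=-3
after MOV R3, 26: R3=26
after MOV R1, 36: R1=36
after MOV R7, 6: R7=6
after SUB R1, 13: R1=36-13=23
after ADD R1, R6: R1=23+(-3)=20
after MOD R1, 15: R1=20%15=5
after ADD R6, R7: R6=(-3)+6=3
after NEG R6: R6=-(3)=-3
after ADD R3, R1: R3=26+5=31
after MUL R7, 12: R7=6*12=72
halt.

72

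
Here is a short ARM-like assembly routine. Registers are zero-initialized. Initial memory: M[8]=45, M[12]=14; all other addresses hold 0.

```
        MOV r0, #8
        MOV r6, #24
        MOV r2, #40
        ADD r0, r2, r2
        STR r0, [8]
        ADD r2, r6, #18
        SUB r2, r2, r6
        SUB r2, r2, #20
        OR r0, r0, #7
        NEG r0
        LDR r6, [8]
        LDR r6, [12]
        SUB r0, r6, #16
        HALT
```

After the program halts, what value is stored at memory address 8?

80

after MOV r0, #8: r0=8
after MOV r6, #24: r6=24
after MOV r2, #40: r2=40
after ADD r0, r2, r2: r0=40+40=80
STR r0, [8] → M[8]=80
after ADD r2, r6, #18: r2=24+18=42
after SUB r2, r2, r6: r2=42-24=18
after SUB r2, r2, #20: r2=18-20=-2
after OR r0, r0, #7: r0=80|7=87
after NEG r0: r0=-(87)=-87
after LDR r6, [8]: r6=M[8]=80
after LDR r6, [12]: r6=M[12]=14
after SUB r0, r6, #16: r0=14-16=-2
halt.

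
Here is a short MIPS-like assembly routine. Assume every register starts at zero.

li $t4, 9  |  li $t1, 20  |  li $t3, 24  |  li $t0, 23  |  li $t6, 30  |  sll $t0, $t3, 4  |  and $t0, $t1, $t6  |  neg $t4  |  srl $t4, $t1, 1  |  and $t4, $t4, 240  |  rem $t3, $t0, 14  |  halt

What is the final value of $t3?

6

after li $t4, 9: $t4=9
after li $t1, 20: $t1=20
after li $t3, 24: $t3=24
after li $t0, 23: $t0=23
after li $t6, 30: $t6=30
after sll $t0, $t3, 4: $t0=24<<4=384
after and $t0, $t1, $t6: $t0=20&30=20
after neg $t4: $t4=-(9)=-9
after srl $t4, $t1, 1: $t4=20>>1=10
after and $t4, $t4, 240: $t4=10&240=0
after rem $t3, $t0, 14: $t3=20%14=6
halt.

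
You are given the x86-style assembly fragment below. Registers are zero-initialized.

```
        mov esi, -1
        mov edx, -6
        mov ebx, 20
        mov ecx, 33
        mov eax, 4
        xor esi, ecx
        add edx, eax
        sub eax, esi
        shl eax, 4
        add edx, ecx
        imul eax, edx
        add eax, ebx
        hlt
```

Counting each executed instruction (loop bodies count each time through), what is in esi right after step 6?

mov esi, -1 → esi=-1
mov edx, -6 → edx=-6
mov ebx, 20 → ebx=20
mov ecx, 33 → ecx=33
mov eax, 4 → eax=4
xor esi, ecx → esi=(-1)^33=-34
After step 6: esi = -34.

-34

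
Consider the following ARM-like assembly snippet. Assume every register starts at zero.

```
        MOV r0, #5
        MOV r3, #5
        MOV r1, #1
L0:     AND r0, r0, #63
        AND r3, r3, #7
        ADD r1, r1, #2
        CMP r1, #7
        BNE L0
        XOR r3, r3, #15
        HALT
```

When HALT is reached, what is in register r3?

10

after MOV r0, #5: r0=5
after MOV r3, #5: r3=5
after MOV r1, #1: r1=1
after AND r0, r0, #63: r0=5&63=5
after AND r3, r3, #7: r3=5&7=5
after ADD r1, r1, #2: r1=1+2=3
CMP r1, #7  (cmp 3,7)
BNE L0: taken
after AND r0, r0, #63: r0=5&63=5
after AND r3, r3, #7: r3=5&7=5
after ADD r1, r1, #2: r1=3+2=5
CMP r1, #7  (cmp 5,7)
BNE L0: taken
after AND r0, r0, #63: r0=5&63=5
after AND r3, r3, #7: r3=5&7=5
after ADD r1, r1, #2: r1=5+2=7
CMP r1, #7  (cmp 7,7)
BNE L0: not taken
after XOR r3, r3, #15: r3=5^15=10
halt.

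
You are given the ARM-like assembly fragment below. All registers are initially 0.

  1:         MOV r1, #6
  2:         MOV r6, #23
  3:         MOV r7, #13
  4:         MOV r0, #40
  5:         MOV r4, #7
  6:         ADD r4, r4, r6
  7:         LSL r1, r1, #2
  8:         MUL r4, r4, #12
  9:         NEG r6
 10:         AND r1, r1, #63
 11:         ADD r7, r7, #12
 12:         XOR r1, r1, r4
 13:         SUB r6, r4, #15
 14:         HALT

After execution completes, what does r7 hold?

25

after MOV r1, #6: r1=6
after MOV r6, #23: r6=23
after MOV r7, #13: r7=13
after MOV r0, #40: r0=40
after MOV r4, #7: r4=7
after ADD r4, r4, r6: r4=7+23=30
after LSL r1, r1, #2: r1=6<<2=24
after MUL r4, r4, #12: r4=30*12=360
after NEG r6: r6=-(23)=-23
after AND r1, r1, #63: r1=24&63=24
after ADD r7, r7, #12: r7=13+12=25
after XOR r1, r1, r4: r1=24^360=368
after SUB r6, r4, #15: r6=360-15=345
halt.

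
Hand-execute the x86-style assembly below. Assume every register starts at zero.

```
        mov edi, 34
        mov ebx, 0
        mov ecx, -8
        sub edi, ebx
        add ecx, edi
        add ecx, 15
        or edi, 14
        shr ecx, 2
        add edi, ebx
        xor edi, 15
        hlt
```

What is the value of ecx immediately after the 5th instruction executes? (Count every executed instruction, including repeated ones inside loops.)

26

after mov edi, 34: edi=34
after mov ebx, 0: ebx=0
after mov ecx, -8: ecx=-8
after sub edi, ebx: edi=34-0=34
after add ecx, edi: ecx=(-8)+34=26
After step 5: ecx = 26.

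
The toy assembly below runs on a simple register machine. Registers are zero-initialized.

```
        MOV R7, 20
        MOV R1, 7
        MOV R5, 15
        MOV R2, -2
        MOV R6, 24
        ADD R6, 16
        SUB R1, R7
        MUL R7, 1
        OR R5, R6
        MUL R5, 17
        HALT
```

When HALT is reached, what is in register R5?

MOV R7, 20 → R7=20
MOV R1, 7 → R1=7
MOV R5, 15 → R5=15
MOV R2, -2 → R2=-2
MOV R6, 24 → R6=24
ADD R6, 16 → R6=24+16=40
SUB R1, R7 → R1=7-20=-13
MUL R7, 1 → R7=20*1=20
OR R5, R6 → R5=15|40=47
MUL R5, 17 → R5=47*17=799
halt.

799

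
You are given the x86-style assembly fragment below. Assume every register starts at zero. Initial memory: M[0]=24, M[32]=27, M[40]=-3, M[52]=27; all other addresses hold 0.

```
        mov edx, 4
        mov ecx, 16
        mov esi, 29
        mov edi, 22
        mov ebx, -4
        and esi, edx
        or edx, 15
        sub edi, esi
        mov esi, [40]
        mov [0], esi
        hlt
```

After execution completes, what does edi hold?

18

mov edx, 4 → edx=4
mov ecx, 16 → ecx=16
mov esi, 29 → esi=29
mov edi, 22 → edi=22
mov ebx, -4 → ebx=-4
and esi, edx → esi=29&4=4
or edx, 15 → edx=4|15=15
sub edi, esi → edi=22-4=18
mov esi, [40] → esi=M[40]=-3
mov [0], esi → M[0]=-3
halt.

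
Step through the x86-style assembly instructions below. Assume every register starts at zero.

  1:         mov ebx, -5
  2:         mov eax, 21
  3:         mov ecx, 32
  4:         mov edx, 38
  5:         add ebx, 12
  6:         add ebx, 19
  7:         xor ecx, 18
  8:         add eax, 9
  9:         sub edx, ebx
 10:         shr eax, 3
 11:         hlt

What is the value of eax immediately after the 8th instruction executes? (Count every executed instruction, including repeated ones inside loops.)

30

mov ebx, -5 → ebx=-5
mov eax, 21 → eax=21
mov ecx, 32 → ecx=32
mov edx, 38 → edx=38
add ebx, 12 → ebx=(-5)+12=7
add ebx, 19 → ebx=7+19=26
xor ecx, 18 → ecx=32^18=50
add eax, 9 → eax=21+9=30
After step 8: eax = 30.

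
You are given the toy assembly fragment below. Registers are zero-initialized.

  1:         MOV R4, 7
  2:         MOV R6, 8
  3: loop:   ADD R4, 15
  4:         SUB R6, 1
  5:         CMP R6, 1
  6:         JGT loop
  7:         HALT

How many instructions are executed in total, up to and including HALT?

R4=7
R6=8
R4=7+15=22
R6=8-1=7
CMP R6, 1  (cmp 7,1)
JGT loop: taken
R4=22+15=37
R6=7-1=6
CMP R6, 1  (cmp 6,1)
JGT loop: taken
R4=37+15=52
R6=6-1=5
CMP R6, 1  (cmp 5,1)
JGT loop: taken
R4=52+15=67
R6=5-1=4
CMP R6, 1  (cmp 4,1)
JGT loop: taken
R4=67+15=82
R6=4-1=3
CMP R6, 1  (cmp 3,1)
JGT loop: taken
R4=82+15=97
R6=3-1=2
CMP R6, 1  (cmp 2,1)
JGT loop: taken
R4=97+15=112
R6=2-1=1
CMP R6, 1  (cmp 1,1)
JGT loop: not taken
halt.
Total executed instructions: 31.

31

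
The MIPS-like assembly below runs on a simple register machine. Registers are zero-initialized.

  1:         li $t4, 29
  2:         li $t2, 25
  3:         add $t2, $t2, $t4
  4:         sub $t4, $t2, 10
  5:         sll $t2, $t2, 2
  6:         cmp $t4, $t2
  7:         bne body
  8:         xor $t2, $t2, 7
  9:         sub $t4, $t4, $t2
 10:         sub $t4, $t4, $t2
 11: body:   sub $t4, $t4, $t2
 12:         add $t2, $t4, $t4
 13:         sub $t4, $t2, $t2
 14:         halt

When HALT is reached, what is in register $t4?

after li $t4, 29: $t4=29
after li $t2, 25: $t2=25
after add $t2, $t2, $t4: $t2=25+29=54
after sub $t4, $t2, 10: $t4=54-10=44
after sll $t2, $t2, 2: $t2=54<<2=216
cmp $t4, $t2  (cmp 44,216)
bne body: taken
after sub $t4, $t4, $t2: $t4=44-216=-172
after add $t2, $t4, $t4: $t2=(-172)+(-172)=-344
after sub $t4, $t2, $t2: $t4=(-344)-(-344)=0
halt.

0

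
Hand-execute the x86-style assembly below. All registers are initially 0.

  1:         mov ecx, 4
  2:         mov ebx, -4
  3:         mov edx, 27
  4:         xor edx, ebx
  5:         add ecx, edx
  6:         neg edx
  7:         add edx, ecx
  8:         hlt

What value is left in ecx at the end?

ecx=4
ebx=-4
edx=27
edx=27^(-4)=-25
ecx=4+(-25)=-21
edx=-(-25)=25
edx=25+(-21)=4
halt.

-21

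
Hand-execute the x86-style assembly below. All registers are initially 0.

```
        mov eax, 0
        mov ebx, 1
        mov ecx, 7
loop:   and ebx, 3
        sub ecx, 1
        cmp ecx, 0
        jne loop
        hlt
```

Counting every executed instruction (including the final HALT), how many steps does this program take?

after mov eax, 0: eax=0
after mov ebx, 1: ebx=1
after mov ecx, 7: ecx=7
after and ebx, 3: ebx=1&3=1
after sub ecx, 1: ecx=7-1=6
cmp ecx, 0  (cmp 6,0)
jne loop: taken
after and ebx, 3: ebx=1&3=1
after sub ecx, 1: ecx=6-1=5
cmp ecx, 0  (cmp 5,0)
jne loop: taken
after and ebx, 3: ebx=1&3=1
after sub ecx, 1: ecx=5-1=4
cmp ecx, 0  (cmp 4,0)
jne loop: taken
after and ebx, 3: ebx=1&3=1
after sub ecx, 1: ecx=4-1=3
cmp ecx, 0  (cmp 3,0)
jne loop: taken
after and ebx, 3: ebx=1&3=1
after sub ecx, 1: ecx=3-1=2
cmp ecx, 0  (cmp 2,0)
jne loop: taken
after and ebx, 3: ebx=1&3=1
after sub ecx, 1: ecx=2-1=1
cmp ecx, 0  (cmp 1,0)
jne loop: taken
after and ebx, 3: ebx=1&3=1
after sub ecx, 1: ecx=1-1=0
cmp ecx, 0  (cmp 0,0)
jne loop: not taken
halt.
Total executed instructions: 32.

32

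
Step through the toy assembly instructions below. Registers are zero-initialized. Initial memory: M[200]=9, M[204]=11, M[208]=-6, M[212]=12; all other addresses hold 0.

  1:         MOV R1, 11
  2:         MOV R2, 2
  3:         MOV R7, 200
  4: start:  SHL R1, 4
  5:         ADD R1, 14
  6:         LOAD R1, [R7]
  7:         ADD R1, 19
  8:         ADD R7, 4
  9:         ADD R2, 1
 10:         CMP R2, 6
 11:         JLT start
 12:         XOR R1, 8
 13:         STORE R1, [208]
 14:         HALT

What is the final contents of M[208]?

23

MOV R1, 11 → R1=11
MOV R2, 2 → R2=2
MOV R7, 200 → R7=200
SHL R1, 4 → R1=11<<4=176
ADD R1, 14 → R1=176+14=190
LOAD R1, [R7] → R1=M[200]=9
ADD R1, 19 → R1=9+19=28
ADD R7, 4 → R7=200+4=204
ADD R2, 1 → R2=2+1=3
CMP R2, 6  (cmp 3,6)
JLT start: taken
SHL R1, 4 → R1=28<<4=448
ADD R1, 14 → R1=448+14=462
LOAD R1, [R7] → R1=M[204]=11
ADD R1, 19 → R1=11+19=30
ADD R7, 4 → R7=204+4=208
ADD R2, 1 → R2=3+1=4
CMP R2, 6  (cmp 4,6)
JLT start: taken
SHL R1, 4 → R1=30<<4=480
ADD R1, 14 → R1=480+14=494
LOAD R1, [R7] → R1=M[208]=-6
ADD R1, 19 → R1=(-6)+19=13
ADD R7, 4 → R7=208+4=212
ADD R2, 1 → R2=4+1=5
CMP R2, 6  (cmp 5,6)
JLT start: taken
SHL R1, 4 → R1=13<<4=208
ADD R1, 14 → R1=208+14=222
LOAD R1, [R7] → R1=M[212]=12
ADD R1, 19 → R1=12+19=31
ADD R7, 4 → R7=212+4=216
ADD R2, 1 → R2=5+1=6
CMP R2, 6  (cmp 6,6)
JLT start: not taken
XOR R1, 8 → R1=31^8=23
STORE R1, [208] → M[208]=23
halt.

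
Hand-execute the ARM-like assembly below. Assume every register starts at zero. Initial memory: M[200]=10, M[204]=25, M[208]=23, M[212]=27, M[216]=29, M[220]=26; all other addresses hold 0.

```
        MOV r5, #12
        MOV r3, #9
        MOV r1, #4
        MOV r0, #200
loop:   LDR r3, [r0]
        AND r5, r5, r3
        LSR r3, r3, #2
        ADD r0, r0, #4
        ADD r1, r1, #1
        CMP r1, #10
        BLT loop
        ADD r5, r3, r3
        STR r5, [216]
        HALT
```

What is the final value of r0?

r5=12
r3=9
r1=4
r0=200
r3=M[200]=10
r5=12&10=8
r3=10>>2=2
r0=200+4=204
r1=4+1=5
CMP r1, #10  (cmp 5,10)
BLT loop: taken
r3=M[204]=25
r5=8&25=8
r3=25>>2=6
r0=204+4=208
r1=5+1=6
CMP r1, #10  (cmp 6,10)
BLT loop: taken
r3=M[208]=23
r5=8&23=0
r3=23>>2=5
r0=208+4=212
r1=6+1=7
CMP r1, #10  (cmp 7,10)
BLT loop: taken
r3=M[212]=27
r5=0&27=0
r3=27>>2=6
r0=212+4=216
r1=7+1=8
CMP r1, #10  (cmp 8,10)
BLT loop: taken
r3=M[216]=29
r5=0&29=0
r3=29>>2=7
r0=216+4=220
r1=8+1=9
CMP r1, #10  (cmp 9,10)
BLT loop: taken
r3=M[220]=26
r5=0&26=0
r3=26>>2=6
r0=220+4=224
r1=9+1=10
CMP r1, #10  (cmp 10,10)
BLT loop: not taken
r5=6+6=12
STR r5, [216] → M[216]=12
halt.

224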